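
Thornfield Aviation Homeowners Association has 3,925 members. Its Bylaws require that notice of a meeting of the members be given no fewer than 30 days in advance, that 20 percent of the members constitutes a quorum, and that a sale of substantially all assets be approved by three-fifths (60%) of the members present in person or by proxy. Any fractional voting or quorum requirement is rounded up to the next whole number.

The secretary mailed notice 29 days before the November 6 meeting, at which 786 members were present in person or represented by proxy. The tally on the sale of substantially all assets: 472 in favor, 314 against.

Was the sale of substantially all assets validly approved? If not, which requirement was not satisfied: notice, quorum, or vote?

Notice: 29 days given; 30 required. Not satisfied.
Quorum: 20% of 3,925 = 785; 786 present. Satisfied.
Vote: requires three-fifths of those present (786); 3/5 of 786 = 471.60, rounded up to 472, so 472 needed; 472 in favor. Satisfied.

Invalid — notice requirement not satisfied.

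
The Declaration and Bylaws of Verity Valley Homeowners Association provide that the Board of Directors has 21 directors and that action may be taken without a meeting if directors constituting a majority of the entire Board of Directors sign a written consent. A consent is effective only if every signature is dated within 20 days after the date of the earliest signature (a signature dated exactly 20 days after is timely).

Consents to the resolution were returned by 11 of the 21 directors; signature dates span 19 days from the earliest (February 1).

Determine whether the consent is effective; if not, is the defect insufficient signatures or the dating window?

Signatures required: a majority of 21 — a majority of 21 is 11, so 11 needed; 11 signed. Sufficient.
Dating window: the latest signature is 19 days after the earliest; the limit is 20 days. Within the window.

Effective — both the signature and dating-window requirements are satisfied.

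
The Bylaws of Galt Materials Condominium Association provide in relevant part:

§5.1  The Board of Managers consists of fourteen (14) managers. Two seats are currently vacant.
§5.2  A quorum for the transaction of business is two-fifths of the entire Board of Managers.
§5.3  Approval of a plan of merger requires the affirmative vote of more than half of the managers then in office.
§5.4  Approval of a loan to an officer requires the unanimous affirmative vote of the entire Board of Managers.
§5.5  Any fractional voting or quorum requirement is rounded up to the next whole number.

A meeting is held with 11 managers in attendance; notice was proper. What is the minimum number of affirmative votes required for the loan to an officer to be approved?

The loan to an officer requires the unanimous vote of the entire Board of Managers (14).
Unanimous means all 14.
(Only 11 can vote, so the loan to an officer cannot pass at this meeting, but the required vote is still 14.)

14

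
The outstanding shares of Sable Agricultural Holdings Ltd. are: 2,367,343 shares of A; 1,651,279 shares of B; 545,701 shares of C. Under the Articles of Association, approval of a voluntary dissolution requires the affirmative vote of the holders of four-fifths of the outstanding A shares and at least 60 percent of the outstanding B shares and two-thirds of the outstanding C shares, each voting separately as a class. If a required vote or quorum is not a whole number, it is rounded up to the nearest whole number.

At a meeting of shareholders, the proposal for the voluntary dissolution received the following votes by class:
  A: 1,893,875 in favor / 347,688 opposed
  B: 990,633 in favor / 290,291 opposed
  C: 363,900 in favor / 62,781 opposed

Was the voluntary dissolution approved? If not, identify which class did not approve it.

A: 4/5 of 2367343 = 1893874.40, rounded up to 1893875; 1,893,875 required, 1,893,875 in favor — approved.
B: 3/5 of 1651279 = 990767.40, rounded up to 990768; 990,768 required, 990,633 in favor — not approved.
C: 2/3 of 545701 = 363800.67, rounded up to 363801; 363,801 required, 363,900 in favor — approved.

Not approved — the B shares did not give the required vote.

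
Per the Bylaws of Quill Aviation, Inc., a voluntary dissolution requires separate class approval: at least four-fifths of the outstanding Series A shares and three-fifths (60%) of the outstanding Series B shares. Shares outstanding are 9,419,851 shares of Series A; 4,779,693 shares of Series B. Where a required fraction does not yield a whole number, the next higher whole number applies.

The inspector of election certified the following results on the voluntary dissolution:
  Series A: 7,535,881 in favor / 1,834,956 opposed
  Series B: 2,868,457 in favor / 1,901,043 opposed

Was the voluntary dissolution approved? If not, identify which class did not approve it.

Approved — every class gave the required vote.

Series A: 4/5 of 9419851 = 7535880.80, rounded up to 7535881; 7,535,881 required, 7,535,881 in favor — approved.
Series B: 3/5 of 4779693 = 2867815.80, rounded up to 2867816; 2,867,816 required, 2,868,457 in favor — approved.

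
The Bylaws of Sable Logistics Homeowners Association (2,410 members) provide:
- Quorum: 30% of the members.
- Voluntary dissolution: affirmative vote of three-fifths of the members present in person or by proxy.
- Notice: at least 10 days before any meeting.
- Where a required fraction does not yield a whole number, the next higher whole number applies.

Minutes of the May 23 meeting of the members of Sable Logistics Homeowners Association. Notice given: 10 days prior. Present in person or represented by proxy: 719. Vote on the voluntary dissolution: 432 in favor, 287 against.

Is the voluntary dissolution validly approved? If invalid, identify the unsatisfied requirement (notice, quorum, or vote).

Notice: 10 days given; 10 required. Satisfied.
Quorum: 30% of 2,410 = 723; 719 present. Not satisfied.
Vote: requires three-fifths of those present (719); 3/5 of 719 = 431.40, rounded up to 432, so 432 needed; 432 in favor. Satisfied.

Invalid — quorum requirement not satisfied.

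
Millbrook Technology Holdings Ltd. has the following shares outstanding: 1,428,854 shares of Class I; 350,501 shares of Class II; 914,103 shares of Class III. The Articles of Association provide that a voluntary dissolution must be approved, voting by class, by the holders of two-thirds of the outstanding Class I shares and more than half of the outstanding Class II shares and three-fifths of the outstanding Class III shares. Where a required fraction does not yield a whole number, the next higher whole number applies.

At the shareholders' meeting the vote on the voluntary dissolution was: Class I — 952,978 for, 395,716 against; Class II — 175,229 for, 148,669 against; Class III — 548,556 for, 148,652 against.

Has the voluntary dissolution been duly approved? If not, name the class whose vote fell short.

Not approved — the Class II shares did not give the required vote.

Class I: 2/3 of 1428854 = 952569.33, rounded up to 952570; 952,570 required, 952,978 in favor — approved.
Class II: a majority of 350501 is 175251; 175,251 required, 175,229 in favor — not approved.
Class III: 3/5 of 914103 = 548461.80, rounded up to 548462; 548,462 required, 548,556 in favor — approved.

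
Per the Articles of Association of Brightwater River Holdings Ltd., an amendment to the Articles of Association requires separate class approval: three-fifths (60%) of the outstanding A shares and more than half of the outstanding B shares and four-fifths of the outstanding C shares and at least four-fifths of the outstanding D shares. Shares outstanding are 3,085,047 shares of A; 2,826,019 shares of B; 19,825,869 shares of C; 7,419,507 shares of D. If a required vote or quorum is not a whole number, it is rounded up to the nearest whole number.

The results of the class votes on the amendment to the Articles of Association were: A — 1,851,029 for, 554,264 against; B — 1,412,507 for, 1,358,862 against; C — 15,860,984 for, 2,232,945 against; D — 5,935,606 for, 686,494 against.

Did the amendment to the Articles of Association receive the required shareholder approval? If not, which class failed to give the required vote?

Not approved — the B shares did not give the required vote.

A: 3/5 of 3085047 = 1851028.20, rounded up to 1851029; 1,851,029 required, 1,851,029 in favor — approved.
B: a majority of 2826019 is 1413010; 1,413,010 required, 1,412,507 in favor — not approved.
C: 4/5 of 19825869 = 15860695.20, rounded up to 15860696; 15,860,696 required, 15,860,984 in favor — approved.
D: 4/5 of 7419507 = 5935605.60, rounded up to 5935606; 5,935,606 required, 5,935,606 in favor — approved.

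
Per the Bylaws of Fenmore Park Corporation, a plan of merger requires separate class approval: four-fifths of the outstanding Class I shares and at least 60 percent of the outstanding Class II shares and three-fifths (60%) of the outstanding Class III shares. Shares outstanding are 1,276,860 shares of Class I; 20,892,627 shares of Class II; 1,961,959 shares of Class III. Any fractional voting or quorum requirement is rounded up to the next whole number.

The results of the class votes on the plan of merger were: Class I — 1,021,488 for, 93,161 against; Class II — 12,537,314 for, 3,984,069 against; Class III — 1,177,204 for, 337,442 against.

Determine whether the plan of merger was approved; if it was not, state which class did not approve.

Class I: 4/5 of 1276860 = 1021488; 1,021,488 required, 1,021,488 in favor — approved.
Class II: 3/5 of 20892627 = 12535576.20, rounded up to 12535577; 12,535,577 required, 12,537,314 in favor — approved.
Class III: 3/5 of 1961959 = 1177175.40, rounded up to 1177176; 1,177,176 required, 1,177,204 in favor — approved.

Approved — every class gave the required vote.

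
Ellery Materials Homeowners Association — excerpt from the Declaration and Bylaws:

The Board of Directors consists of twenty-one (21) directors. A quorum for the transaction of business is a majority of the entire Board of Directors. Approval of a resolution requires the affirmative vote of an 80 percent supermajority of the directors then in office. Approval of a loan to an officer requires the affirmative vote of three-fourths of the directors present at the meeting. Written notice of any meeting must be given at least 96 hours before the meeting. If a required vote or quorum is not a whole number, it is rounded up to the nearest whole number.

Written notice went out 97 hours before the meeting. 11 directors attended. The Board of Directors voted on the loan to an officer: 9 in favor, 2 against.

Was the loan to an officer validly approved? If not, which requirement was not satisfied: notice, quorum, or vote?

Notice: 97 hours given; 96 required (97 ≥ 96). Satisfied.
Quorum: 11 present; quorum is 11. Satisfied.
Vote: the loan to an officer requires three-fourths of the directors present (11). 3/4 of 11 = 8.25, rounded up to 9, so 9 affirmative votes are needed; 9 voted in favor. Satisfied.

Valid — all requirements satisfied.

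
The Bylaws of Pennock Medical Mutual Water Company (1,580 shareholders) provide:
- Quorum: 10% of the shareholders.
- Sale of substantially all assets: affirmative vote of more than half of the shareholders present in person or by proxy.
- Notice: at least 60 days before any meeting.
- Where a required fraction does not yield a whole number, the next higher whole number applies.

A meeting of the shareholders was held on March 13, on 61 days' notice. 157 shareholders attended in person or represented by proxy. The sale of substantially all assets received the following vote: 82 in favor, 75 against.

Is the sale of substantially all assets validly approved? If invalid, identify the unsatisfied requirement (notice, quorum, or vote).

Invalid — quorum requirement not satisfied.

Notice: 61 days given; 60 required. Satisfied.
Quorum: 10% of 1,580 = 158; 157 present. Not satisfied.
Vote: requires a majority of those present (157); a majority of 157 is 79, so 79 needed; 82 in favor. Satisfied.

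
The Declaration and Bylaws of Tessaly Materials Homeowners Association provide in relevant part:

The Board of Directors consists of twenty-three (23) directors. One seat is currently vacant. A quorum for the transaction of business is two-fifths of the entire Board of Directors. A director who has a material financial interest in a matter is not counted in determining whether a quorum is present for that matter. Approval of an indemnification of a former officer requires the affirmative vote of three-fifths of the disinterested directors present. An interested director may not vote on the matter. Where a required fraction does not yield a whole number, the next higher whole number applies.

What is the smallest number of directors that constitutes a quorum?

10

2/5 of 23 = 9.20, rounded up to 10.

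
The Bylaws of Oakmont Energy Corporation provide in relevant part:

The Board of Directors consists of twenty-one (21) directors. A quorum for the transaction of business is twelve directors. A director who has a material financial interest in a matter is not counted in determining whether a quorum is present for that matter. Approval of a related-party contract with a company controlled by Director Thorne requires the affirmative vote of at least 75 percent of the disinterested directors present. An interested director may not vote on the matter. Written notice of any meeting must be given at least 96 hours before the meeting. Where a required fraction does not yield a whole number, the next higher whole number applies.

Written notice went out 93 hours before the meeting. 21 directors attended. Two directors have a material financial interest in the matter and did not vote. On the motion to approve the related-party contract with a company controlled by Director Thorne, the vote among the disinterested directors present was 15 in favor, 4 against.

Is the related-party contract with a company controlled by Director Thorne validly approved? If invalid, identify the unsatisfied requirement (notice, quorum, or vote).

Notice: 93 hours given; 96 required (93 < 96). Not satisfied.
Quorum: 21 present, but the 2 interested directors do not count, leaving 19. Quorum is 12. Satisfied.
Vote: the related-party contract with a company controlled by Director Thorne requires three-fourths of the disinterested directors present (21 − 2 = 19). 3/4 of 19 = 14.25, rounded up to 15, so 15 affirmative votes are needed; 15 voted in favor. Satisfied.

Invalid — notice requirement not satisfied.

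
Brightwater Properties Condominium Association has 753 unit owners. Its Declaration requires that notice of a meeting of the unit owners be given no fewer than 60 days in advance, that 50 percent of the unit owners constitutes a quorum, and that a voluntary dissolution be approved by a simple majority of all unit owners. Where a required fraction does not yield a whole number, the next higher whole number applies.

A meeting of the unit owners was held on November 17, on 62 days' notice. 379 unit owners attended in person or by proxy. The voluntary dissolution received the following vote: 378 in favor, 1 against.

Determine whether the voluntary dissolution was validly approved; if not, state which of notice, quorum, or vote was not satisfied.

Notice: 62 days given; 60 required. Satisfied.
Quorum: 50% of 753 = 376.50, rounded up to 377; 379 present. Satisfied.
Vote: requires a majority of all unit owners (753); a majority of 753 is 377, so 377 needed; 378 in favor. Satisfied.

Valid — all requirements satisfied.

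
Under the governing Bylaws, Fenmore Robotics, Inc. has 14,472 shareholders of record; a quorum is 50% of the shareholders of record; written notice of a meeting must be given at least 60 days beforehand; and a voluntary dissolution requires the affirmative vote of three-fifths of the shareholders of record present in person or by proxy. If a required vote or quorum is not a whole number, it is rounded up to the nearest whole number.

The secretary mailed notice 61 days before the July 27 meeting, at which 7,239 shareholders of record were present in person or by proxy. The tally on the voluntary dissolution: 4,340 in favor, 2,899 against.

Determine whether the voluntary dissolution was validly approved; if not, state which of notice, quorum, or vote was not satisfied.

Invalid — vote requirement not satisfied.

Notice: 61 days given; 60 required. Satisfied.
Quorum: 50% of 14,472 = 7,236; 7,239 present. Satisfied.
Vote: requires three-fifths of those present (7,239); 3/5 of 7239 = 4343.40, rounded up to 4344, so 4,344 needed; 4,340 in favor. Not satisfied.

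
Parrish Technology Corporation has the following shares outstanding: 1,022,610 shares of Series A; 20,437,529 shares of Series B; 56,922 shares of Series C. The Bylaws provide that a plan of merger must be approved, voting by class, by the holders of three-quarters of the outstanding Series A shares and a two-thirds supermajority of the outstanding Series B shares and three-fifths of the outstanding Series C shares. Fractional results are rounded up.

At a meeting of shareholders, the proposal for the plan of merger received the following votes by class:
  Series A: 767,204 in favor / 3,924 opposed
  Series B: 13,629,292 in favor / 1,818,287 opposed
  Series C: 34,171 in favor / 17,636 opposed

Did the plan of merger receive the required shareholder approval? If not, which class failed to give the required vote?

Approved — every class gave the required vote.

Series A: 3/4 of 1022610 = 766957.50, rounded up to 766958; 766,958 required, 767,204 in favor — approved.
Series B: 2/3 of 20437529 = 13625019.33, rounded up to 13625020; 13,625,020 required, 13,629,292 in favor — approved.
Series C: 3/5 of 56922 = 34153.20, rounded up to 34154; 34,154 required, 34,171 in favor — approved.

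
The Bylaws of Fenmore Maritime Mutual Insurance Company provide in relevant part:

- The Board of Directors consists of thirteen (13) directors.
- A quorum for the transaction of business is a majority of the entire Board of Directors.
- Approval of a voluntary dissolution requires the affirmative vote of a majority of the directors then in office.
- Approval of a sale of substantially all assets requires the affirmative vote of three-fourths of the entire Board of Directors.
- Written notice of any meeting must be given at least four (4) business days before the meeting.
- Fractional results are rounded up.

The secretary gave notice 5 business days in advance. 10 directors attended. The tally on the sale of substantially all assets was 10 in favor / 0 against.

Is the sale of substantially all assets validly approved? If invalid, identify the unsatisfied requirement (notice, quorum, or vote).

Notice: 5 business days given; 4 required (5 ≥ 4). Satisfied.
Quorum: 10 present; quorum is 7. Satisfied.
Vote: the sale of substantially all assets requires three-fourths of the entire Board of Directors (13). 3/4 of 13 = 9.75, rounded up to 10, so 10 affirmative votes are needed; 10 voted in favor. Satisfied.

Valid — all requirements satisfied.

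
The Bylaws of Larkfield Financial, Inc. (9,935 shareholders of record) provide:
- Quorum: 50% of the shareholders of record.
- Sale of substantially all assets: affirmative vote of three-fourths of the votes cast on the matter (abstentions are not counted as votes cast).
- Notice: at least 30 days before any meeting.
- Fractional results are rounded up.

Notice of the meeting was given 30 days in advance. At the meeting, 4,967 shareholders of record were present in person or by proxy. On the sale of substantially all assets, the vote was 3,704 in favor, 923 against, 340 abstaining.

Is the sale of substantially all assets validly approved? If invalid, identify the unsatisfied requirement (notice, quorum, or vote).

Invalid — quorum requirement not satisfied.

Notice: 30 days given; 30 required. Satisfied.
Quorum: 50% of 9,935 = 4,967.50, rounded up to 4,968; 4,967 present. Not satisfied.
Vote: requires three-fourths of the votes cast (4,967 − 340 abstaining = 4,627); 3/4 of 4627 = 3470.25, rounded up to 3471, so 3,471 needed; 3,704 in favor. Satisfied.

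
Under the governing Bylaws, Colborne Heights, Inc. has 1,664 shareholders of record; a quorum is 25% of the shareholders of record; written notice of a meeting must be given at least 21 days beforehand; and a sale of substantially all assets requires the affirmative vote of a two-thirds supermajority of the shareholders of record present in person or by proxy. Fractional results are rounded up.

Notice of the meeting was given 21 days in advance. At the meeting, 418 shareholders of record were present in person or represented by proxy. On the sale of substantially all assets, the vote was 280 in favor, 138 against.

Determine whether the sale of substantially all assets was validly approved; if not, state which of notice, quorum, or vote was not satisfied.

Notice: 21 days given; 21 required. Satisfied.
Quorum: 25% of 1,664 = 416; 418 present. Satisfied.
Vote: requires two-thirds of those present (418); 2/3 of 418 = 278.67, rounded up to 279, so 279 needed; 280 in favor. Satisfied.

Valid — all requirements satisfied.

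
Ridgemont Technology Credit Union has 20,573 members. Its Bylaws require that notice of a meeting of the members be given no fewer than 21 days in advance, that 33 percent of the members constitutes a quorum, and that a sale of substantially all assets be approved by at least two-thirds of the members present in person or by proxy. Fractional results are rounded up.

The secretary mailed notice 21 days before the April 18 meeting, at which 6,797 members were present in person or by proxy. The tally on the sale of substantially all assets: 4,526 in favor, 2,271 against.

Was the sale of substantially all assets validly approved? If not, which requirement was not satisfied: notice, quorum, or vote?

Invalid — vote requirement not satisfied.

Notice: 21 days given; 21 required. Satisfied.
Quorum: 33% of 20,573 = 6,789.09, rounded up to 6,790; 6,797 present. Satisfied.
Vote: requires two-thirds of those present (6,797); 2/3 of 6797 = 4531.33, rounded up to 4532, so 4,532 needed; 4,526 in favor. Not satisfied.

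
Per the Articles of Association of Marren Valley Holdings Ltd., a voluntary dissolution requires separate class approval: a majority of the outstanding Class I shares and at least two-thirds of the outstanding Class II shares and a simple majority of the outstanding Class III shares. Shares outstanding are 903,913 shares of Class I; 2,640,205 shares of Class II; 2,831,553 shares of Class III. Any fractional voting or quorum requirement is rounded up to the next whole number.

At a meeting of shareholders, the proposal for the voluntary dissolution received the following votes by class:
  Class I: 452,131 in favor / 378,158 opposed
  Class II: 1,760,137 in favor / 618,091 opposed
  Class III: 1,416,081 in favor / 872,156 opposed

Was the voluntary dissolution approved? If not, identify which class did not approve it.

Class I: a majority of 903913 is 451957; 451,957 required, 452,131 in favor — approved.
Class II: 2/3 of 2640205 = 1760136.67, rounded up to 1760137; 1,760,137 required, 1,760,137 in favor — approved.
Class III: a majority of 2831553 is 1415777; 1,415,777 required, 1,416,081 in favor — approved.

Approved — every class gave the required vote.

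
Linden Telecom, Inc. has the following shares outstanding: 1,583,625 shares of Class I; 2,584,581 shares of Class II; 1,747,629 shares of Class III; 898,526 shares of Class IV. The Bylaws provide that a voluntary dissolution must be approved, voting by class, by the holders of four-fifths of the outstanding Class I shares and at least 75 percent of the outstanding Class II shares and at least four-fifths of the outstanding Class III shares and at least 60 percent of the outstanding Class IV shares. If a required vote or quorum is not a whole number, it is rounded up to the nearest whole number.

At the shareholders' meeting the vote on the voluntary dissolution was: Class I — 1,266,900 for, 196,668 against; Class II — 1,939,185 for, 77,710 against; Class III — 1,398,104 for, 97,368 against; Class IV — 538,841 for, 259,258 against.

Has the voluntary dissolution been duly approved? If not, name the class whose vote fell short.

Not approved — the Class IV shares did not give the required vote.

Class I: 4/5 of 1583625 = 1266900; 1,266,900 required, 1,266,900 in favor — approved.
Class II: 3/4 of 2584581 = 1938435.75, rounded up to 1938436; 1,938,436 required, 1,939,185 in favor — approved.
Class III: 4/5 of 1747629 = 1398103.20, rounded up to 1398104; 1,398,104 required, 1,398,104 in favor — approved.
Class IV: 3/5 of 898526 = 539115.60, rounded up to 539116; 539,116 required, 538,841 in favor — not approved.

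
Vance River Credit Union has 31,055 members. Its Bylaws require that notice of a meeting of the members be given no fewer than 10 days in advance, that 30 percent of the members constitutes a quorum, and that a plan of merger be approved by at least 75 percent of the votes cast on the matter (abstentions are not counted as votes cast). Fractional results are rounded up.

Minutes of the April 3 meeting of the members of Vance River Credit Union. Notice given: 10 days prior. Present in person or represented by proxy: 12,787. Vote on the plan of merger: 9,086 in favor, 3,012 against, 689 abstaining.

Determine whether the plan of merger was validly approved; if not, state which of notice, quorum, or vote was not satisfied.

Valid — all requirements satisfied.

Notice: 10 days given; 10 required. Satisfied.
Quorum: 30% of 31,055 = 9,316.50, rounded up to 9,317; 12,787 present. Satisfied.
Vote: requires three-fourths of the votes cast (12,787 − 689 abstaining = 12,098); 3/4 of 12098 = 9073.50, rounded up to 9074, so 9,074 needed; 9,086 in favor. Satisfied.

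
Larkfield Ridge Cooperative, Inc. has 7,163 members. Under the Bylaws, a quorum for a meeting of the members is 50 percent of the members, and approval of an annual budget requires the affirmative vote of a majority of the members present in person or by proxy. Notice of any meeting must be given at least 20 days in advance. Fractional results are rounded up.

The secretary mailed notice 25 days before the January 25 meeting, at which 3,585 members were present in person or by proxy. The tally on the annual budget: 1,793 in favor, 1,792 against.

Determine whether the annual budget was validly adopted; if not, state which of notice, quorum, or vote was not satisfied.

Notice: 25 days given; 20 required. Satisfied.
Quorum: 50% of 7,163 = 3,581.50, rounded up to 3,582; 3,585 present. Satisfied.
Vote: requires a majority of those present (3,585); a majority of 3585 is 1793, so 1,793 needed; 1,793 in favor. Satisfied.

Valid — all requirements satisfied.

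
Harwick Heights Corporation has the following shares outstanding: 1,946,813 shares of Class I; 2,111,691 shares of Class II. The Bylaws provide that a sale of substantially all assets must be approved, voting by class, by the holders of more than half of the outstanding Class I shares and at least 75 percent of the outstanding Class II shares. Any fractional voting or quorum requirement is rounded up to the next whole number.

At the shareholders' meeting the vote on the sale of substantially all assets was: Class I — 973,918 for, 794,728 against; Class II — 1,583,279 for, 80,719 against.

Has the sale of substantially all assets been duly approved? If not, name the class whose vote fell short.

Class I: a majority of 1946813 is 973407; 973,407 required, 973,918 in favor — approved.
Class II: 3/4 of 2111691 = 1583768.25, rounded up to 1583769; 1,583,769 required, 1,583,279 in favor — not approved.

Not approved — the Class II shares did not give the required vote.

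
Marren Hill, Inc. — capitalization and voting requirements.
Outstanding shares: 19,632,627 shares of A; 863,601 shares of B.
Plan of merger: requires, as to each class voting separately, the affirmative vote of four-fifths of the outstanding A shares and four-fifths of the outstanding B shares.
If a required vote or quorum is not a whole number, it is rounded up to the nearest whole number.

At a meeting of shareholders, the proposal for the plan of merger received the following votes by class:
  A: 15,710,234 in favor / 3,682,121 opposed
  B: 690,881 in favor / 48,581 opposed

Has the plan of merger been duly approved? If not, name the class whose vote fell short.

Approved — every class gave the required vote.

A: 4/5 of 19632627 = 15706101.60, rounded up to 15706102; 15,706,102 required, 15,710,234 in favor — approved.
B: 4/5 of 863601 = 690880.80, rounded up to 690881; 690,881 required, 690,881 in favor — approved.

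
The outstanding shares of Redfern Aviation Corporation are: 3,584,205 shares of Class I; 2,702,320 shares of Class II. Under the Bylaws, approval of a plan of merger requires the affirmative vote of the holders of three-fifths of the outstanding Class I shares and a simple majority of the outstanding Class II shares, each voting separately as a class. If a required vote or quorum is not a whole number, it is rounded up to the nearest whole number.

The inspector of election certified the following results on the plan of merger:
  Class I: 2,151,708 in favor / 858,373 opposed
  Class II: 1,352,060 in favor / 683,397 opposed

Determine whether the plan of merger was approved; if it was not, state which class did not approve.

Class I: 3/5 of 3584205 = 2150523; 2,150,523 required, 2,151,708 in favor — approved.
Class II: a majority of 2702320 is 1351161; 1,351,161 required, 1,352,060 in favor — approved.

Approved — every class gave the required vote.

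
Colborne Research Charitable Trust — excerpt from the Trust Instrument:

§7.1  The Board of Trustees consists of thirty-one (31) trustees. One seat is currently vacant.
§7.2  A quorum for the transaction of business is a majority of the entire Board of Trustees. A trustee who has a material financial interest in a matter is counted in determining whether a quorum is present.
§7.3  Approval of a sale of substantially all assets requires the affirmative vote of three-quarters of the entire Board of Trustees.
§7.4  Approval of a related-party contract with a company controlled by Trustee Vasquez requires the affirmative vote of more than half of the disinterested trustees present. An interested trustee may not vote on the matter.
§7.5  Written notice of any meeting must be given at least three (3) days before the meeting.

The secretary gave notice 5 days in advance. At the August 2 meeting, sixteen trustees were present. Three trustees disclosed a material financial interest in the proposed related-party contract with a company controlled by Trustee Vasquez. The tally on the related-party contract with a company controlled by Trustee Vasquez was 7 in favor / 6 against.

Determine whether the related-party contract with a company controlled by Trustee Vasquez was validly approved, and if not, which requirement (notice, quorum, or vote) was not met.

Valid — all requirements satisfied.

Notice: 5 days given; 3 required (5 ≥ 3). Satisfied.
Quorum: 16 present (interested trustees count toward quorum); quorum is 16. Satisfied.
Vote: the related-party contract with a company controlled by Trustee Vasquez requires a majority of the disinterested trustees present (16 − 3 = 13). A majority of 13 is 7, so 7 affirmative votes are needed; 7 voted in favor. Satisfied.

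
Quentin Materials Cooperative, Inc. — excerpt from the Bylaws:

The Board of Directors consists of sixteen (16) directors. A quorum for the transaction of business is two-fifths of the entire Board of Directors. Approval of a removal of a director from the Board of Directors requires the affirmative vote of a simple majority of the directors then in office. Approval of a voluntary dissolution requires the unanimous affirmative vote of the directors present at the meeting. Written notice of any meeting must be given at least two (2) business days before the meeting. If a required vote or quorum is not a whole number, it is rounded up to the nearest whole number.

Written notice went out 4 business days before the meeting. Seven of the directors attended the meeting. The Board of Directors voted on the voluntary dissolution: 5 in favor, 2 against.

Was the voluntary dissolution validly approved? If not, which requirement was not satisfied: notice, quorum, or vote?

Notice: 4 business days given; 2 required (4 ≥ 2). Satisfied.
Quorum: 7 present; quorum is 7. Satisfied.
Vote: the voluntary dissolution requires the unanimous vote of the directors present (7). Unanimous means all 7, so 7 affirmative votes are needed; 5 voted in favor. Not satisfied.

Invalid — vote requirement not satisfied.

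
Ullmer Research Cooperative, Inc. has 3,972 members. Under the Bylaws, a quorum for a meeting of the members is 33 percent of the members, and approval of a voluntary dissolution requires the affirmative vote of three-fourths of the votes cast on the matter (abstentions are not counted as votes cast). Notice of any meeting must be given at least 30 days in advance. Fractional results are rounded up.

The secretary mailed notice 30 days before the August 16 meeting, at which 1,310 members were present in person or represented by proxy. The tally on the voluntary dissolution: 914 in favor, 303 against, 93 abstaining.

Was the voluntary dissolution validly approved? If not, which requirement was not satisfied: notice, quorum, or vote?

Notice: 30 days given; 30 required. Satisfied.
Quorum: 33% of 3,972 = 1,310.76, rounded up to 1,311; 1,310 present. Not satisfied.
Vote: requires three-fourths of the votes cast (1,310 − 93 abstaining = 1,217); 3/4 of 1217 = 912.75, rounded up to 913, so 913 needed; 914 in favor. Satisfied.

Invalid — quorum requirement not satisfied.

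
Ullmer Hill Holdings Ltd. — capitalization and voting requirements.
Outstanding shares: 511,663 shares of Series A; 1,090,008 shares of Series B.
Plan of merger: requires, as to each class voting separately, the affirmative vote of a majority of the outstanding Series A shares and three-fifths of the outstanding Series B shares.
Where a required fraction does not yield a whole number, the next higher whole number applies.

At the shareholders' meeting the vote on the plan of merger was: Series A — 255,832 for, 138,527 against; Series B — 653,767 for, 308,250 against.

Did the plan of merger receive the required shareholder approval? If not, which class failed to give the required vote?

Series A: a majority of 511663 is 255832; 255,832 required, 255,832 in favor — approved.
Series B: 3/5 of 1090008 = 654004.80, rounded up to 654005; 654,005 required, 653,767 in favor — not approved.

Not approved — the Series B shares did not give the required vote.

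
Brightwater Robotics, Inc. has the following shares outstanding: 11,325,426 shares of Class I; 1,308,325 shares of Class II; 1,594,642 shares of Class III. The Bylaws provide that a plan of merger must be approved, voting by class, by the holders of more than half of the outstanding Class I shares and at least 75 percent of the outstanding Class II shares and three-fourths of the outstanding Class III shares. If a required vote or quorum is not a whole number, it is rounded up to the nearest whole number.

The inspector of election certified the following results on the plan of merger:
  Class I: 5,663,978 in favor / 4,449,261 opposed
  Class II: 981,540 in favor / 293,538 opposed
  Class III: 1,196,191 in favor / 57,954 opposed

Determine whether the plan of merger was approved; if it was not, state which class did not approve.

Approved — every class gave the required vote.

Class I: a majority of 11325426 is 5662714; 5,662,714 required, 5,663,978 in favor — approved.
Class II: 3/4 of 1308325 = 981243.75, rounded up to 981244; 981,244 required, 981,540 in favor — approved.
Class III: 3/4 of 1594642 = 1195981.50, rounded up to 1195982; 1,195,982 required, 1,196,191 in favor — approved.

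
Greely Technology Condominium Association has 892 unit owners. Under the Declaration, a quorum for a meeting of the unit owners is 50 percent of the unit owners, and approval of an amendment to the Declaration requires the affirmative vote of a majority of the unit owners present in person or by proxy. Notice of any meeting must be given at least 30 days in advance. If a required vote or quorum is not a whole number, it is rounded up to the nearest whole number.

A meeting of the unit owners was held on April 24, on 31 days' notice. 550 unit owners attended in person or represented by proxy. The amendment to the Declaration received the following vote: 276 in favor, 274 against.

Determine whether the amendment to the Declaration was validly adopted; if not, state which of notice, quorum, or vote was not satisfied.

Valid — all requirements satisfied.

Notice: 31 days given; 30 required. Satisfied.
Quorum: 50% of 892 = 446; 550 present. Satisfied.
Vote: requires a majority of those present (550); a majority of 550 is 276, so 276 needed; 276 in favor. Satisfied.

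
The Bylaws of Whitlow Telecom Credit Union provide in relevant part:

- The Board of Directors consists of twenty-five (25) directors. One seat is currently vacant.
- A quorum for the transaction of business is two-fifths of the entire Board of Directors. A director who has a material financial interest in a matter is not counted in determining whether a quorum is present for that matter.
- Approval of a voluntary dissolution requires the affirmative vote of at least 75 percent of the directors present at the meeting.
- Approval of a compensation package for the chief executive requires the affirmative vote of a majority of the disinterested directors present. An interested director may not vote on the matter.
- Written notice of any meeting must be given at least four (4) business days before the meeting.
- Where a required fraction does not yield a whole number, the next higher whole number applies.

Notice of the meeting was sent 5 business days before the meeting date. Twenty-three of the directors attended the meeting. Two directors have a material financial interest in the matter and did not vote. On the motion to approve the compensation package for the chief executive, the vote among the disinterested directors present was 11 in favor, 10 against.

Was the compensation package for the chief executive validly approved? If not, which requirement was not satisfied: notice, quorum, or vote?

Notice: 5 business days given; 4 required (5 ≥ 4). Satisfied.
Quorum: 23 present, but the 2 interested directors do not count, leaving 21. Quorum is 10. Satisfied.
Vote: the compensation package for the chief executive requires a majority of the disinterested directors present (23 − 2 = 21). A majority of 21 is 11, so 11 affirmative votes are needed; 11 voted in favor. Satisfied.

Valid — all requirements satisfied.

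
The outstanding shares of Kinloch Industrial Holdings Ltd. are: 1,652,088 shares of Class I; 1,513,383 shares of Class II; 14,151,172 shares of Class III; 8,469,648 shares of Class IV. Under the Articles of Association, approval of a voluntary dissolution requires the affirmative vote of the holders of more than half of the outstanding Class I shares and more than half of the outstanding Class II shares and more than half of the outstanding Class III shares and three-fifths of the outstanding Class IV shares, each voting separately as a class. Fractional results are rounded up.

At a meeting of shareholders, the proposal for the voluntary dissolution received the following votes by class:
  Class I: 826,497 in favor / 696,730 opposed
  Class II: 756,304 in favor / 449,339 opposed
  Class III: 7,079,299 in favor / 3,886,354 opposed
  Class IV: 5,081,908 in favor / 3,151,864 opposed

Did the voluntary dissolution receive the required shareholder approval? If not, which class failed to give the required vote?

Not approved — the Class II shares did not give the required vote.

Class I: a majority of 1652088 is 826045; 826,045 required, 826,497 in favor — approved.
Class II: a majority of 1513383 is 756692; 756,692 required, 756,304 in favor — not approved.
Class III: a majority of 14151172 is 7075587; 7,075,587 required, 7,079,299 in favor — approved.
Class IV: 3/5 of 8469648 = 5081788.80, rounded up to 5081789; 5,081,789 required, 5,081,908 in favor — approved.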